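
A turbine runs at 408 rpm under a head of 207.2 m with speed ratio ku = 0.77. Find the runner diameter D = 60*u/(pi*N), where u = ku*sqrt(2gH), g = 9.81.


u = 0.77 * sqrt(2*9.81*207.2) = 49.0948 m/s
D = 60 * 49.0948 / (pi * 408) = 2.2981 m


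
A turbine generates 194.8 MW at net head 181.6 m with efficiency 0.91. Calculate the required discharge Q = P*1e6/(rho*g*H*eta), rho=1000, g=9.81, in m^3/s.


Q = 194.8 * 1e6 / (1000 * 9.81 * 181.6 * 0.91) = 120.1608 m^3/s


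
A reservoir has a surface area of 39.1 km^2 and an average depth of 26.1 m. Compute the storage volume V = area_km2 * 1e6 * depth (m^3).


V = 39.1 * 1e6 * 26.1 = 1.0205e+09 m^3


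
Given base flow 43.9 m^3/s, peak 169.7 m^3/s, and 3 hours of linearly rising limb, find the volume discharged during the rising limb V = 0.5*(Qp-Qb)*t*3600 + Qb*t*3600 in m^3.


V = 0.5*(169.7 - 43.9)*3*3600 + 43.9*3*3600 = 1.1534e+06 m^3


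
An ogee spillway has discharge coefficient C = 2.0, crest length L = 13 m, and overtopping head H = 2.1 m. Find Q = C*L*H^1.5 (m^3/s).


Q = 2.0 * 13 * 2.1^1.5 = 79.1229 m^3/s


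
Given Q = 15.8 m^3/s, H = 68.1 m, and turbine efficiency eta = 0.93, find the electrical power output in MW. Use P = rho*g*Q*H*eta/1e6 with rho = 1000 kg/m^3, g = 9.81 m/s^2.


P = 1000 * 9.81 * 15.8 * 68.1 * 0.93 / 1e6 = 9.8165 MW


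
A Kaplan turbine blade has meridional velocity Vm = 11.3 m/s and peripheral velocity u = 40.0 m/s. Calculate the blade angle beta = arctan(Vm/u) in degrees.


beta = arctan(11.3 / 40.0) = 15.7750 degrees


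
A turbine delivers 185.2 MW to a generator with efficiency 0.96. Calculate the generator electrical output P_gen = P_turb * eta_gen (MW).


P_gen = 185.2 * 0.96 = 177.7920 MW


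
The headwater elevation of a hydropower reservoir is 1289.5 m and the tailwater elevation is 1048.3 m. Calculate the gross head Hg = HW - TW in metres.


Hg = 1289.5 - 1048.3 = 241.2000 m


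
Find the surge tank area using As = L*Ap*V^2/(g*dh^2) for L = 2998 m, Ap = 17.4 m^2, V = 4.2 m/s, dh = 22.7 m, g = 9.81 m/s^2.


As = 2998 * 17.4 * 4.2^2 / (9.81 * 22.7^2) = 182.0366 m^2


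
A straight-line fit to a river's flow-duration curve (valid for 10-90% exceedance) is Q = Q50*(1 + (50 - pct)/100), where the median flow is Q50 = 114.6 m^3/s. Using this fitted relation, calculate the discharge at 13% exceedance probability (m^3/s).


Q = 114.6 * (1 + (50 - 13)/100) = 157.0020 m^3/s


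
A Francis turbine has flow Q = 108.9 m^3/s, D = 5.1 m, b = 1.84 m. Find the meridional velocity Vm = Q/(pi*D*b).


Vm = 108.9 / (pi * 5.1 * 1.84) = 3.6939 m/s


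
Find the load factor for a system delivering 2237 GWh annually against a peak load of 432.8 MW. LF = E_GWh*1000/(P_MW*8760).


LF = 2237 * 1000 / (432.8 * 8760) = 0.5900


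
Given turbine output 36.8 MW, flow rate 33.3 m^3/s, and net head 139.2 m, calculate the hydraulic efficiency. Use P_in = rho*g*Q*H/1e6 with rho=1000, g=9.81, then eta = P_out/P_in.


P_in = 1000 * 9.81 * 33.3 * 139.2 / 1e6 = 45.4729 MW
eta = 36.8 / 45.4729 = 0.8093


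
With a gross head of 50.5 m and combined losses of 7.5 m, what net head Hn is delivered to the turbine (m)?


Hn = 50.5 - 7.5 = 43.0000 m


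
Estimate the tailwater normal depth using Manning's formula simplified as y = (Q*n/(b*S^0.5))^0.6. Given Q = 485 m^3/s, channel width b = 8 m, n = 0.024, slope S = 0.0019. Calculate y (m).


y = (485 * 0.024 / (8 * 0.0019^0.5))^0.6 = 8.2052 m


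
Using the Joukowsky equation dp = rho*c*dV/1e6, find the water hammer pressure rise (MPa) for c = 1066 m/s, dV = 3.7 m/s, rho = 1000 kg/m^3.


dp = 1000 * 1066 * 3.7 / 1e6 = 3.9442 MPa


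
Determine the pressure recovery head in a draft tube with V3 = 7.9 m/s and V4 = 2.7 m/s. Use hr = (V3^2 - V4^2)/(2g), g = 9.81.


hr = (7.9^2 - 2.7^2) / (2*9.81) = 2.8094 m


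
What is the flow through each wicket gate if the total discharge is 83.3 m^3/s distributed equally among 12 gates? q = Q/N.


q = 83.3 / 12 = 6.9417 m^3/s


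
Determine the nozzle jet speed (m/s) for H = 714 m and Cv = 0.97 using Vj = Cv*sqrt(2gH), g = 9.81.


Vj = 0.97 * sqrt(2*9.81*714) = 114.8075 m/s


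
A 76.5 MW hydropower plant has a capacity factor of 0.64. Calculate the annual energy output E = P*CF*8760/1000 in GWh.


E = 76.5 * 0.64 * 8760 / 1000 = 428.8896 GWh


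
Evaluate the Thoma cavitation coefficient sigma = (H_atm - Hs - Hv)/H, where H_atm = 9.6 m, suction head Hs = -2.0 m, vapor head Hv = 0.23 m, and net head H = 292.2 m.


sigma = (9.6 - (-2.0) - 0.23) / 292.2 = 0.0389


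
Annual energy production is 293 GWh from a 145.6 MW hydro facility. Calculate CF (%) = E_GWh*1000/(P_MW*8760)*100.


CF = 293 * 1000 / (145.6 * 8760) * 100 = 22.9722 %


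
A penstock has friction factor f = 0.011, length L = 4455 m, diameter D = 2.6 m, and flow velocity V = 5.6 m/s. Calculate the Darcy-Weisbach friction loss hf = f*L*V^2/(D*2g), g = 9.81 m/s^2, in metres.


hf = 0.011 * 4455 * 5.6^2 / (2.6 * 2 * 9.81) = 30.1262 m


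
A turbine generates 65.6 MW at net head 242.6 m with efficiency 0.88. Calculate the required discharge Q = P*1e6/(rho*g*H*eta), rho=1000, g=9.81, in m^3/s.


Q = 65.6 * 1e6 / (1000 * 9.81 * 242.6 * 0.88) = 31.3229 m^3/s


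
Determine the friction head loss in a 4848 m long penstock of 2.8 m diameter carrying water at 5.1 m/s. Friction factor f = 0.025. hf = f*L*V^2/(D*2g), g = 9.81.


hf = 0.025 * 4848 * 5.1^2 / (2.8 * 2 * 9.81) = 57.3834 m


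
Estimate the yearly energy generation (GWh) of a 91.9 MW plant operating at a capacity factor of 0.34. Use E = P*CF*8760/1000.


E = 91.9 * 0.34 * 8760 / 1000 = 273.7150 GWh


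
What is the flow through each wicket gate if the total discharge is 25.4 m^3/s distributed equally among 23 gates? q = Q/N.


q = 25.4 / 23 = 1.1043 m^3/s


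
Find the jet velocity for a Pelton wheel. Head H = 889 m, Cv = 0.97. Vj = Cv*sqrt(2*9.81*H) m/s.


Vj = 0.97 * sqrt(2*9.81*889) = 128.1068 m/s


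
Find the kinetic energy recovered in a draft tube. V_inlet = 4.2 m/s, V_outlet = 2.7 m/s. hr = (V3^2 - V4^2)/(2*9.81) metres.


hr = (4.2^2 - 2.7^2) / (2*9.81) = 0.5275 m


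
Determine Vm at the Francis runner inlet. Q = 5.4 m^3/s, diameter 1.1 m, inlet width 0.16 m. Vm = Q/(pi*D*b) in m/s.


Vm = 5.4 / (pi * 1.1 * 0.16) = 9.7663 m/s


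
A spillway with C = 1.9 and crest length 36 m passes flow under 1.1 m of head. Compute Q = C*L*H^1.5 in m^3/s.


Q = 1.9 * 36 * 1.1^1.5 = 78.9124 m^3/s


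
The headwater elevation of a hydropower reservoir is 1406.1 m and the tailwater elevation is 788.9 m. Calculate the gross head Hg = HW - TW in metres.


Hg = 1406.1 - 788.9 = 617.2000 m


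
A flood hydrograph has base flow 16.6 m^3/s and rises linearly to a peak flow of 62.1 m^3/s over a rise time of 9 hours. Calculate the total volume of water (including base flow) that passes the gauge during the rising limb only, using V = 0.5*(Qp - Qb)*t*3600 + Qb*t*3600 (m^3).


V = 0.5*(62.1 - 16.6)*9*3600 + 16.6*9*3600 = 1.2749e+06 m^3


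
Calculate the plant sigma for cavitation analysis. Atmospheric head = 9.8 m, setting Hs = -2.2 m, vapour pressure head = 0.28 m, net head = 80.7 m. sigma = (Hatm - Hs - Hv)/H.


sigma = (9.8 - (-2.2) - 0.28) / 80.7 = 0.1452


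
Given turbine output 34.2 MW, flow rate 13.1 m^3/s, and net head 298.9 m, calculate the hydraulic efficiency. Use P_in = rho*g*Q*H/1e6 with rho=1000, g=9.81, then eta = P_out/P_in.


P_in = 1000 * 9.81 * 13.1 * 298.9 / 1e6 = 38.4119 MW
eta = 34.2 / 38.4119 = 0.8903


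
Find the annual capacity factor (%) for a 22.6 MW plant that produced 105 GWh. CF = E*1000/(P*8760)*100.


CF = 105 * 1000 / (22.6 * 8760) * 100 = 53.0367 %


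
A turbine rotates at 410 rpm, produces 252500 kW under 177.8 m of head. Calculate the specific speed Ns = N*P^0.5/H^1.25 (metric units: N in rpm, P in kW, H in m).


Ns = 410 * 252500^0.5 / 177.8^1.25 = 317.3218


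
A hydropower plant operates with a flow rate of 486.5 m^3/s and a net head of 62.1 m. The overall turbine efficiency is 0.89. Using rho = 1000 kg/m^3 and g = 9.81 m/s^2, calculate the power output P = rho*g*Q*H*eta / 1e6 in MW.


P = 1000 * 9.81 * 486.5 * 62.1 * 0.89 / 1e6 = 263.7749 MW


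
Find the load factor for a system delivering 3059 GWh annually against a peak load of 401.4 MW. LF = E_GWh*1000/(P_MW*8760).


LF = 3059 * 1000 / (401.4 * 8760) = 0.8700


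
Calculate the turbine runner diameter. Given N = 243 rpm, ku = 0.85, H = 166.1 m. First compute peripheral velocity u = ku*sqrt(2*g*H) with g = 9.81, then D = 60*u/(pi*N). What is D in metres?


u = 0.85 * sqrt(2*9.81*166.1) = 48.5236 m/s
D = 60 * 48.5236 / (pi * 243) = 3.8137 m


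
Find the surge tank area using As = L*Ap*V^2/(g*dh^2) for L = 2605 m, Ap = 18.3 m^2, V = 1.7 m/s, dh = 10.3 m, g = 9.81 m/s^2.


As = 2605 * 18.3 * 1.7^2 / (9.81 * 10.3^2) = 132.3772 m^2


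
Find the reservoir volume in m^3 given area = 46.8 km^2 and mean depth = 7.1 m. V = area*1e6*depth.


V = 46.8 * 1e6 * 7.1 = 3.3228e+08 m^3


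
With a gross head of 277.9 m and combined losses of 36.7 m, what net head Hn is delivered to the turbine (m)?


Hn = 277.9 - 36.7 = 241.2000 m


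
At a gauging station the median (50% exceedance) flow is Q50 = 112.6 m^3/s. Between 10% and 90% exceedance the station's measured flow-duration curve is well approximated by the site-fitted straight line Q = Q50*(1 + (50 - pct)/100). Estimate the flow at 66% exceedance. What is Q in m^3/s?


Q = 112.6 * (1 + (50 - 66)/100) = 94.5840 m^3/s


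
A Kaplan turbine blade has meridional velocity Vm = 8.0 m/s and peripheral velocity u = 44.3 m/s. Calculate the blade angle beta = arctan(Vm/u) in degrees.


beta = arctan(8.0 / 44.3) = 10.2365 degrees


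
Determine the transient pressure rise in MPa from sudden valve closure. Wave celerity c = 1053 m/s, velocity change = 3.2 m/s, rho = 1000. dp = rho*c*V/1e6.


dp = 1000 * 1053 * 3.2 / 1e6 = 3.3696 MPa


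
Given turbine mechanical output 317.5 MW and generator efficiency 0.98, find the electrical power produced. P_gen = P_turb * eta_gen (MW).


P_gen = 317.5 * 0.98 = 311.1500 MW


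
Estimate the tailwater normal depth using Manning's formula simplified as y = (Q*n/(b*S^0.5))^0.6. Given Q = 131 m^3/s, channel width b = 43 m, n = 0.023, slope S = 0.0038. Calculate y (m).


y = (131 * 0.023 / (43 * 0.0038^0.5))^0.6 = 1.0799 m


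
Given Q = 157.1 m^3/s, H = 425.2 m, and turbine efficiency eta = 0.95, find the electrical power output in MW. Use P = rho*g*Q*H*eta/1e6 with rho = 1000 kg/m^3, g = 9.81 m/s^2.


P = 1000 * 9.81 * 157.1 * 425.2 * 0.95 / 1e6 = 622.5325 MW


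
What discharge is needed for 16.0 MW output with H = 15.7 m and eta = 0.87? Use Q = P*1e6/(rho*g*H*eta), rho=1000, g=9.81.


Q = 16.0 * 1e6 / (1000 * 9.81 * 15.7 * 0.87) = 119.4076 m^3/s


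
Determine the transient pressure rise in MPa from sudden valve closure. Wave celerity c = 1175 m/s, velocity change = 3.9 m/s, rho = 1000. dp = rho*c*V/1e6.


dp = 1000 * 1175 * 3.9 / 1e6 = 4.5825 MPa


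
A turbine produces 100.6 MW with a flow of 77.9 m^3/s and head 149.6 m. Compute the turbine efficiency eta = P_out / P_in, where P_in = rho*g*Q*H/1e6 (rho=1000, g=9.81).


P_in = 1000 * 9.81 * 77.9 * 149.6 / 1e6 = 114.3242 MW
eta = 100.6 / 114.3242 = 0.8800


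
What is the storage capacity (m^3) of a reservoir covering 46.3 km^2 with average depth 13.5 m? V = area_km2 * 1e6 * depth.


V = 46.3 * 1e6 * 13.5 = 6.2505e+08 m^3


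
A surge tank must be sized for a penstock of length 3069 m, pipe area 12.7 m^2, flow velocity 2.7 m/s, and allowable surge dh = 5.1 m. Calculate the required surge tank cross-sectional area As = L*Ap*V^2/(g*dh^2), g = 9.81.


As = 3069 * 12.7 * 2.7^2 / (9.81 * 5.1^2) = 1113.5732 m^2


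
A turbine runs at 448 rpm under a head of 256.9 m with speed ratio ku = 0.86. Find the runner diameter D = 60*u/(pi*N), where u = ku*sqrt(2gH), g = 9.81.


u = 0.86 * sqrt(2*9.81*256.9) = 61.0562 m/s
D = 60 * 61.0562 / (pi * 448) = 2.6029 m


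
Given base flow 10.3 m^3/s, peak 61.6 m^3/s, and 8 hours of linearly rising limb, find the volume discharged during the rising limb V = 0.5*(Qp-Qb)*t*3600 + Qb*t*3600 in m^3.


V = 0.5*(61.6 - 10.3)*8*3600 + 10.3*8*3600 = 1.0354e+06 m^3


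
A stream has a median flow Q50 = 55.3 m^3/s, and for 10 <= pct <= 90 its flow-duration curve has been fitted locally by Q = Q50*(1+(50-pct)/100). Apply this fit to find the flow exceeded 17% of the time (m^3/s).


Q = 55.3 * (1 + (50 - 17)/100) = 73.5490 m^3/s


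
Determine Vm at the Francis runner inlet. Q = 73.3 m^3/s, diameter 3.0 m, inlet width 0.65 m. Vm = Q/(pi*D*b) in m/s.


Vm = 73.3 / (pi * 3.0 * 0.65) = 11.9652 m/s


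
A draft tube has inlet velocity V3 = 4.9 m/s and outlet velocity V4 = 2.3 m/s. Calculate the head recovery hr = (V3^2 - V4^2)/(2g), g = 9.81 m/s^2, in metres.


hr = (4.9^2 - 2.3^2) / (2*9.81) = 0.9541 m


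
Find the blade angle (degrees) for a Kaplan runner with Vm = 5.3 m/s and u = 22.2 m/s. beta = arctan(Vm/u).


beta = arctan(5.3 / 22.2) = 13.4274 degrees


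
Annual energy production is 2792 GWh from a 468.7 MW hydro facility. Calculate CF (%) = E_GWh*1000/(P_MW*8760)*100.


CF = 2792 * 1000 / (468.7 * 8760) * 100 = 68.0012 %


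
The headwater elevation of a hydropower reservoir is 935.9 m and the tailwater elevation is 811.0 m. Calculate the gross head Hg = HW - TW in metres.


Hg = 935.9 - 811.0 = 124.9000 m


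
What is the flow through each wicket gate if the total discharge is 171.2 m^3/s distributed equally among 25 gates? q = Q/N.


q = 171.2 / 25 = 6.8480 m^3/s


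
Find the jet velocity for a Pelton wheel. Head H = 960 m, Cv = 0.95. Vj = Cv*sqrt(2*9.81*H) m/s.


Vj = 0.95 * sqrt(2*9.81*960) = 130.3793 m/s


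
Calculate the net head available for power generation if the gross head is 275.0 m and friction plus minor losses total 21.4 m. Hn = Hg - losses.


Hn = 275.0 - 21.4 = 253.6000 m


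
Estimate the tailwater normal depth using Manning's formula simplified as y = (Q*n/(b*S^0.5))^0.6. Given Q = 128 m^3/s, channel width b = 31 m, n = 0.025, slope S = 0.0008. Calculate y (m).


y = (128 * 0.025 / (31 * 0.0008^0.5))^0.6 = 2.1744 m


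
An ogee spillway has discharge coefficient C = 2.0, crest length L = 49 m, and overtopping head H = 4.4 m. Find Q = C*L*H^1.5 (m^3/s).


Q = 2.0 * 49 * 4.4^1.5 = 904.4928 m^3/s


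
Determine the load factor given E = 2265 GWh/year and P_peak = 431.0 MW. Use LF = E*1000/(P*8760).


LF = 2265 * 1000 / (431.0 * 8760) = 0.5999


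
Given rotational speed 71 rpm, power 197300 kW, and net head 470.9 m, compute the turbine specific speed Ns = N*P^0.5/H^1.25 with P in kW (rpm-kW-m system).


Ns = 71 * 197300^0.5 / 470.9^1.25 = 14.3768


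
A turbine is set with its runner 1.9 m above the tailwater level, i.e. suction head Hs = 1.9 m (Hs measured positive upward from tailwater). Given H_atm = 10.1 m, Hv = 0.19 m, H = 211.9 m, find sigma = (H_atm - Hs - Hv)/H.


sigma = (10.1 - 1.9 - 0.19) / 211.9 = 0.0378


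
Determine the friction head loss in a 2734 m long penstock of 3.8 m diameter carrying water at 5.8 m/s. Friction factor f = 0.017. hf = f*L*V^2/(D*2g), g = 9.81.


hf = 0.017 * 2734 * 5.8^2 / (3.8 * 2 * 9.81) = 20.9711 m


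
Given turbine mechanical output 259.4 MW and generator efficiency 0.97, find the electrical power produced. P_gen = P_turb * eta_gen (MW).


P_gen = 259.4 * 0.97 = 251.6180 MW


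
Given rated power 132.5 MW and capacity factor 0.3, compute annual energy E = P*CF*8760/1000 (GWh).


E = 132.5 * 0.3 * 8760 / 1000 = 348.2100 GWh


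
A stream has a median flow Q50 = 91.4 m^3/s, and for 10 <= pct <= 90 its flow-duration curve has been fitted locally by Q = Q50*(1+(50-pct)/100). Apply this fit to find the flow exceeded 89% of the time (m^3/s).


Q = 91.4 * (1 + (50 - 89)/100) = 55.7540 m^3/s


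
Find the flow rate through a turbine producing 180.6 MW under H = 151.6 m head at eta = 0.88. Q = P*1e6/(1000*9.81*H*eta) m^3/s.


Q = 180.6 * 1e6 / (1000 * 9.81 * 151.6 * 0.88) = 137.9961 m^3/s


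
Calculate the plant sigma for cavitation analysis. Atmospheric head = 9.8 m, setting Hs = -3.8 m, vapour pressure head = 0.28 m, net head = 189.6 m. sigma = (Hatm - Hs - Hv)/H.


sigma = (9.8 - (-3.8) - 0.28) / 189.6 = 0.0703


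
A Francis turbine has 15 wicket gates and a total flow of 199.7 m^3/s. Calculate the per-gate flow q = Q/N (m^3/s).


q = 199.7 / 15 = 13.3133 m^3/s


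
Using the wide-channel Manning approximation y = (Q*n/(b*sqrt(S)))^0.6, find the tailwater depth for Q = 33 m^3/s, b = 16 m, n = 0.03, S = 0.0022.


y = (33 * 0.03 / (16 * 0.0022^0.5))^0.6 = 1.1808 m


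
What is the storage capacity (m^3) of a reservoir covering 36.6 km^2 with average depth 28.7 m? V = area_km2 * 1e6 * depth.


V = 36.6 * 1e6 * 28.7 = 1.0504e+09 m^3


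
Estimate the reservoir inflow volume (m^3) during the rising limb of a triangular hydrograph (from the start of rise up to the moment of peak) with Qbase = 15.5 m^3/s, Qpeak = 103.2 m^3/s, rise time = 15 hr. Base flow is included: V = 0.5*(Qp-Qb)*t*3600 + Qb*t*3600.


V = 0.5*(103.2 - 15.5)*15*3600 + 15.5*15*3600 = 3.2049e+06 m^3


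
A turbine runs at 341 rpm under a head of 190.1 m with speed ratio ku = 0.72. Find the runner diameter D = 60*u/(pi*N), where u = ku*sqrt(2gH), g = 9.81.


u = 0.72 * sqrt(2*9.81*190.1) = 43.9717 m/s
D = 60 * 43.9717 / (pi * 341) = 2.4627 m


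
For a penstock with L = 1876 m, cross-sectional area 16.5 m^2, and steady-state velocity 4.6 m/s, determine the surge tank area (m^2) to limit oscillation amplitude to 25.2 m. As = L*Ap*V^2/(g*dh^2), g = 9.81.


As = 1876 * 16.5 * 4.6^2 / (9.81 * 25.2^2) = 105.1386 m^2


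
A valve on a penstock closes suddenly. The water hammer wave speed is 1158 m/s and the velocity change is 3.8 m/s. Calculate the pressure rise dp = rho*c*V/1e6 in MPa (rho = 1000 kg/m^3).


dp = 1000 * 1158 * 3.8 / 1e6 = 4.4004 MPa


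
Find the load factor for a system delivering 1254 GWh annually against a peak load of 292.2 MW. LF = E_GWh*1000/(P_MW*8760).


LF = 1254 * 1000 / (292.2 * 8760) = 0.4899


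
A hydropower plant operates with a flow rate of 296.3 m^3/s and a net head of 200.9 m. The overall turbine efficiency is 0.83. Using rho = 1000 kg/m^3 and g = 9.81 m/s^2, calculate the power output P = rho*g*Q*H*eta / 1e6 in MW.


P = 1000 * 9.81 * 296.3 * 200.9 * 0.83 / 1e6 = 484.6840 MW


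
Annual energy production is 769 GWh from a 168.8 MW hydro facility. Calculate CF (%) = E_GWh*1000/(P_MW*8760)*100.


CF = 769 * 1000 / (168.8 * 8760) * 100 = 52.0056 %


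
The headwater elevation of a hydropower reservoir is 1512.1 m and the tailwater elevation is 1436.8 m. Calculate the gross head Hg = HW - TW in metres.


Hg = 1512.1 - 1436.8 = 75.3000 m


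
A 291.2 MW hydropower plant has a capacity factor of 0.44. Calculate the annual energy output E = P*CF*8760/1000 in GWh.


E = 291.2 * 0.44 * 8760 / 1000 = 1122.4013 GWh


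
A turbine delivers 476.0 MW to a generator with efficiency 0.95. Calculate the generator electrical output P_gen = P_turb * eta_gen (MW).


P_gen = 476.0 * 0.95 = 452.2000 MW


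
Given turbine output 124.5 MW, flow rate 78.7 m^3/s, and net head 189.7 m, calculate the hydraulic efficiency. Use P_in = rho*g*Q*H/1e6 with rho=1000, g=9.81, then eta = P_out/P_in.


P_in = 1000 * 9.81 * 78.7 * 189.7 / 1e6 = 146.4573 MW
eta = 124.5 / 146.4573 = 0.8501


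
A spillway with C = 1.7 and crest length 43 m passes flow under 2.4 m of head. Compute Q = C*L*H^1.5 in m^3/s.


Q = 1.7 * 43 * 2.4^1.5 = 271.7905 m^3/s


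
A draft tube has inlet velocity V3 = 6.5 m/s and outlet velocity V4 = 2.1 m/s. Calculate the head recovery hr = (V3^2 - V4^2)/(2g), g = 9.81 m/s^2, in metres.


hr = (6.5^2 - 2.1^2) / (2*9.81) = 1.9286 m


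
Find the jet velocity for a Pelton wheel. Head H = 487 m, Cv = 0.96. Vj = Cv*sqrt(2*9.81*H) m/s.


Vj = 0.96 * sqrt(2*9.81*487) = 93.8394 m/s


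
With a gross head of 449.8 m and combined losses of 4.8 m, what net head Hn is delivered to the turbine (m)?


Hn = 449.8 - 4.8 = 445.0000 m


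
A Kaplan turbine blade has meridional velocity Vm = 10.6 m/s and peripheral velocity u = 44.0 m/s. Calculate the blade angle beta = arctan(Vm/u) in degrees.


beta = arctan(10.6 / 44.0) = 13.5450 degrees


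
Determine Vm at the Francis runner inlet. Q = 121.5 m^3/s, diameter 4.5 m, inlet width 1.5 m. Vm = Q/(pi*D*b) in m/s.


Vm = 121.5 / (pi * 4.5 * 1.5) = 5.7296 m/s


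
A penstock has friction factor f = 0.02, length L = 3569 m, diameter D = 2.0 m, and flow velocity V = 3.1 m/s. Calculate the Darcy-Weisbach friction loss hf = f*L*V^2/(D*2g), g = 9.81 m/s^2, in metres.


hf = 0.02 * 3569 * 3.1^2 / (2.0 * 2 * 9.81) = 17.4812 m


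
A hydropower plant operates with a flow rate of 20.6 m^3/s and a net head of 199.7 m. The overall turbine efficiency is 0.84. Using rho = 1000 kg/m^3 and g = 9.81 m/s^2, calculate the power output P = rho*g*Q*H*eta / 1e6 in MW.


P = 1000 * 9.81 * 20.6 * 199.7 * 0.84 / 1e6 = 33.8995 MW


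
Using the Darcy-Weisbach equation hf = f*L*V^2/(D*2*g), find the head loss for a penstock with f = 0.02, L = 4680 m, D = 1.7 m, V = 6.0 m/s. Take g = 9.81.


hf = 0.02 * 4680 * 6.0^2 / (1.7 * 2 * 9.81) = 101.0254 m


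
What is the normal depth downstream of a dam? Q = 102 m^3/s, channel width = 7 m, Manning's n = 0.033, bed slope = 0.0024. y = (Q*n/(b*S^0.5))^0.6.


y = (102 * 0.033 / (7 * 0.0024^0.5))^0.6 = 3.9368 m


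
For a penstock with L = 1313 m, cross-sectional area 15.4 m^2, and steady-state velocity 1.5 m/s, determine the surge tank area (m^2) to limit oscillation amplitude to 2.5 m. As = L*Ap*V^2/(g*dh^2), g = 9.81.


As = 1313 * 15.4 * 1.5^2 / (9.81 * 2.5^2) = 742.0257 m^2


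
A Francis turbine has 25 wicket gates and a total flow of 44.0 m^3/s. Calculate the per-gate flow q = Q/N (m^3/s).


q = 44.0 / 25 = 1.7600 m^3/s


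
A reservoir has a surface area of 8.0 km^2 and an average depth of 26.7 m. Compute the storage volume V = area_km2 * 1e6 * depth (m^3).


V = 8.0 * 1e6 * 26.7 = 2.1360e+08 m^3


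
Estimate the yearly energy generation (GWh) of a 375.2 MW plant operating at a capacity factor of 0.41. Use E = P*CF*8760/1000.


E = 375.2 * 0.41 * 8760 / 1000 = 1347.5683 GWh


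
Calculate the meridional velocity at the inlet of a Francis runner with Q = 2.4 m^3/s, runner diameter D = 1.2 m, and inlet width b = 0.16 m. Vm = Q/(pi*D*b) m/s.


Vm = 2.4 / (pi * 1.2 * 0.16) = 3.9789 m/s


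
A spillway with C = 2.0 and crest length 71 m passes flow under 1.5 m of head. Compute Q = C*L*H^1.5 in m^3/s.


Q = 2.0 * 71 * 1.5^1.5 = 260.8707 m^3/s


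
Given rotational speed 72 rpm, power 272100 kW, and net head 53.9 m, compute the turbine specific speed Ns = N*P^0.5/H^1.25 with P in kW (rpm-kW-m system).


Ns = 72 * 272100^0.5 / 53.9^1.25 = 257.1644


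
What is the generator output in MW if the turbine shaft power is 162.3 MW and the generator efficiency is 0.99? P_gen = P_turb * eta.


P_gen = 162.3 * 0.99 = 160.6770 MW


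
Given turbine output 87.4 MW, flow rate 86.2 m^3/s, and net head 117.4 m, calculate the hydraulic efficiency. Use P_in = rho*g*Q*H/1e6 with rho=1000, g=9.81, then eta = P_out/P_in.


P_in = 1000 * 9.81 * 86.2 * 117.4 / 1e6 = 99.2760 MW
eta = 87.4 / 99.2760 = 0.8804


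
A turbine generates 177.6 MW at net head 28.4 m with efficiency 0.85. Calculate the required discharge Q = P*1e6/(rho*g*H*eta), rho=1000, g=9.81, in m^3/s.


Q = 177.6 * 1e6 / (1000 * 9.81 * 28.4 * 0.85) = 749.9576 m^3/s


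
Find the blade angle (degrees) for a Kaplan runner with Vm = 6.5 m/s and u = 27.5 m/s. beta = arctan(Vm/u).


beta = arctan(6.5 / 27.5) = 13.2986 degrees


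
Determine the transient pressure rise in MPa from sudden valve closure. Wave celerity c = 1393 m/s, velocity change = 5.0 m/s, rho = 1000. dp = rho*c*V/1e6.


dp = 1000 * 1393 * 5.0 / 1e6 = 6.9650 MPa


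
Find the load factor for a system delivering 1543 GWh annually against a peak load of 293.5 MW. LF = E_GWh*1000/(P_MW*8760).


LF = 1543 * 1000 / (293.5 * 8760) = 0.6001


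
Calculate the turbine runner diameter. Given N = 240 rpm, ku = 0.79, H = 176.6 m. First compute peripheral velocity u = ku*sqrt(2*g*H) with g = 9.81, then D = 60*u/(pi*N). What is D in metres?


u = 0.79 * sqrt(2*9.81*176.6) = 46.5020 m/s
D = 60 * 46.5020 / (pi * 240) = 3.7005 m


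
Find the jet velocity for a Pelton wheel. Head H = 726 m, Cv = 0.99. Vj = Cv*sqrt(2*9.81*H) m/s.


Vj = 0.99 * sqrt(2*9.81*726) = 118.1552 m/s


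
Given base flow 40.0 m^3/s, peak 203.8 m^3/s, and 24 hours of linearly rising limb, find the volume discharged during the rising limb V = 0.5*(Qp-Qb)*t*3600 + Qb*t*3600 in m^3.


V = 0.5*(203.8 - 40.0)*24*3600 + 40.0*24*3600 = 1.0532e+07 m^3


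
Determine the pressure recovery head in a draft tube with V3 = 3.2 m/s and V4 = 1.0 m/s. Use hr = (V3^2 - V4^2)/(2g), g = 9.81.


hr = (3.2^2 - 1.0^2) / (2*9.81) = 0.4709 m


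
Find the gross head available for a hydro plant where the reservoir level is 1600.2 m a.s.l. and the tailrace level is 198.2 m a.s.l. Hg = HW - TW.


Hg = 1600.2 - 198.2 = 1402.0000 m


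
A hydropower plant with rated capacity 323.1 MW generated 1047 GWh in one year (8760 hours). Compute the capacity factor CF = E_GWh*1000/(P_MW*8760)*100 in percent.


CF = 1047 * 1000 / (323.1 * 8760) * 100 = 36.9918 %


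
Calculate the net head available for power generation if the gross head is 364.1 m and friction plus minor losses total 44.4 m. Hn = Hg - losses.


Hn = 364.1 - 44.4 = 319.7000 m


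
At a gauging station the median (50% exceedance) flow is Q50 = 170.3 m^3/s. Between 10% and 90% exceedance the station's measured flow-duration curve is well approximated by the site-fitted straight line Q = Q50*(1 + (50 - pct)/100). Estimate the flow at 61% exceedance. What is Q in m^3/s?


Q = 170.3 * (1 + (50 - 61)/100) = 151.5670 m^3/s


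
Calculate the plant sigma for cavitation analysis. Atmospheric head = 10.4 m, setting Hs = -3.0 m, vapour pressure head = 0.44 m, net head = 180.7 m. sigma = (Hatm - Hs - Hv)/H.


sigma = (10.4 - (-3.0) - 0.44) / 180.7 = 0.0717


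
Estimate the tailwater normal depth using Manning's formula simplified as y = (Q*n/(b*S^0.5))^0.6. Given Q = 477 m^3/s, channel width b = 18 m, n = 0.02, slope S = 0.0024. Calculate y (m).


y = (477 * 0.02 / (18 * 0.0024^0.5))^0.6 = 4.1735 m


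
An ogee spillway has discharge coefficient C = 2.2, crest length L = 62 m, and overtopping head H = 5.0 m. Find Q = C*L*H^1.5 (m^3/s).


Q = 2.2 * 62 * 5.0^1.5 = 1524.9984 m^3/s


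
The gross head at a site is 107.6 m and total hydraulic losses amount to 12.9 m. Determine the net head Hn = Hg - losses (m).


Hn = 107.6 - 12.9 = 94.7000 m


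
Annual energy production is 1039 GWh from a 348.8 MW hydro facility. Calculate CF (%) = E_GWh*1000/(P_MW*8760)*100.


CF = 1039 * 1000 / (348.8 * 8760) * 100 = 34.0044 %


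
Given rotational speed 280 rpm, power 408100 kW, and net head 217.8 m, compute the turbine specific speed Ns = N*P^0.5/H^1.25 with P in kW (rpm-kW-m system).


Ns = 280 * 408100^0.5 / 217.8^1.25 = 213.7809


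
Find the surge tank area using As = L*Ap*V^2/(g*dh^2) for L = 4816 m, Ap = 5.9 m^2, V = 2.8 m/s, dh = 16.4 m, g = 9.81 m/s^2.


As = 4816 * 5.9 * 2.8^2 / (9.81 * 16.4^2) = 84.4302 m^2


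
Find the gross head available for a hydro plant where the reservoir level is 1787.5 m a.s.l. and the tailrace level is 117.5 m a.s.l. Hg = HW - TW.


Hg = 1787.5 - 117.5 = 1670.0000 m


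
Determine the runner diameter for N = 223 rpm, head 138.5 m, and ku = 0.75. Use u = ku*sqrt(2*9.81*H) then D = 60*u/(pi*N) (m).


u = 0.75 * sqrt(2*9.81*138.5) = 39.0963 m/s
D = 60 * 39.0963 / (pi * 223) = 3.3484 m


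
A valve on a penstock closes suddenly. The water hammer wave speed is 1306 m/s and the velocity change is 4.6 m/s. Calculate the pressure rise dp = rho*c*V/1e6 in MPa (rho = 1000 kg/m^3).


dp = 1000 * 1306 * 4.6 / 1e6 = 6.0076 MPa


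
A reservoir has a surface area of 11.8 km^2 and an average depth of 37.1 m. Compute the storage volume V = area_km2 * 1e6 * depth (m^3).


V = 11.8 * 1e6 * 37.1 = 4.3778e+08 m^3


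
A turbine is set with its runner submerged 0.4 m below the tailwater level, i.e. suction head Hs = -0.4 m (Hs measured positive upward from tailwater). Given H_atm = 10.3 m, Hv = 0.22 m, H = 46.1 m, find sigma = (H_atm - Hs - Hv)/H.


sigma = (10.3 - (-0.4) - 0.22) / 46.1 = 0.2273


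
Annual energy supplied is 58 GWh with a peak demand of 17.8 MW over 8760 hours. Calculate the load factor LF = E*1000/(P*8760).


LF = 58 * 1000 / (17.8 * 8760) = 0.3720


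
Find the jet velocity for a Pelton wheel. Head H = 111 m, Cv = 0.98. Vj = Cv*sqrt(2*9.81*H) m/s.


Vj = 0.98 * sqrt(2*9.81*111) = 45.7338 m/s


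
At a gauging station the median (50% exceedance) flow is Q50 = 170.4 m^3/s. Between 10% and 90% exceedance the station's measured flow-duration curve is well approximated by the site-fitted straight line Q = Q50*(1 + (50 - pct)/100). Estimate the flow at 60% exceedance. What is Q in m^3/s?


Q = 170.4 * (1 + (50 - 60)/100) = 153.3600 m^3/s


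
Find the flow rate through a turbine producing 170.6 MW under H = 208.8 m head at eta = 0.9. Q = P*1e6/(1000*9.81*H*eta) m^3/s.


Q = 170.6 * 1e6 / (1000 * 9.81 * 208.8 * 0.9) = 92.5416 m^3/s


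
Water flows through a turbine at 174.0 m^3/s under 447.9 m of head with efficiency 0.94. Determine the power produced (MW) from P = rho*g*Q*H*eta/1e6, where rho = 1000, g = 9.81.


P = 1000 * 9.81 * 174.0 * 447.9 * 0.94 / 1e6 = 718.6661 MW


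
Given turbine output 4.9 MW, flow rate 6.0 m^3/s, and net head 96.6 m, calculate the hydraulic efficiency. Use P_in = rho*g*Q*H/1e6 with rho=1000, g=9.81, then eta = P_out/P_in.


P_in = 1000 * 9.81 * 6.0 * 96.6 / 1e6 = 5.6859 MW
eta = 4.9 / 5.6859 = 0.8618


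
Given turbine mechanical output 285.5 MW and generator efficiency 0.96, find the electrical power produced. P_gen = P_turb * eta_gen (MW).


P_gen = 285.5 * 0.96 = 274.0800 MW


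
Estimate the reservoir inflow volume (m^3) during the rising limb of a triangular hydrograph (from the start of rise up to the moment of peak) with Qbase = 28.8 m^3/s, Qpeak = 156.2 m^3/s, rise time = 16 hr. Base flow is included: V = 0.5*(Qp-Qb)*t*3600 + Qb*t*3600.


V = 0.5*(156.2 - 28.8)*16*3600 + 28.8*16*3600 = 5.3280e+06 m^3


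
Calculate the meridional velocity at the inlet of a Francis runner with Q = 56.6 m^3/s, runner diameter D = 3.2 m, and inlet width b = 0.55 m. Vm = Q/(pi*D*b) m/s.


Vm = 56.6 / (pi * 3.2 * 0.55) = 10.2366 m/s


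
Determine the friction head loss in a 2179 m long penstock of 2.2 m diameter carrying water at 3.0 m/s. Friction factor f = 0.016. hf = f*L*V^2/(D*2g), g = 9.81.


hf = 0.016 * 2179 * 3.0^2 / (2.2 * 2 * 9.81) = 7.2694 m


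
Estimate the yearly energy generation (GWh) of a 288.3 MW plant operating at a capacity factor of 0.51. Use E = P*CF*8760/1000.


E = 288.3 * 0.51 * 8760 / 1000 = 1288.0091 GWh


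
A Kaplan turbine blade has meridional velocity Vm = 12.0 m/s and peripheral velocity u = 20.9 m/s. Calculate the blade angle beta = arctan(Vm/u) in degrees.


beta = arctan(12.0 / 20.9) = 29.8628 degrees


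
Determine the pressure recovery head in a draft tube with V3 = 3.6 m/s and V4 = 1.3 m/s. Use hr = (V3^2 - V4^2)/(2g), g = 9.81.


hr = (3.6^2 - 1.3^2) / (2*9.81) = 0.5744 m


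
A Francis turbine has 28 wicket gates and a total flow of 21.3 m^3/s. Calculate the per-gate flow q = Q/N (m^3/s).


q = 21.3 / 28 = 0.7607 m^3/s


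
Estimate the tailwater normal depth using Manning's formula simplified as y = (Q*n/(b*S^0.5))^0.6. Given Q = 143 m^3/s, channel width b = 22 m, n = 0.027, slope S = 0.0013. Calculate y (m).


y = (143 * 0.027 / (22 * 0.0013^0.5))^0.6 = 2.5845 m


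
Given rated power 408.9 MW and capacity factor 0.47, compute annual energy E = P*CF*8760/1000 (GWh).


E = 408.9 * 0.47 * 8760 / 1000 = 1683.5231 GWh


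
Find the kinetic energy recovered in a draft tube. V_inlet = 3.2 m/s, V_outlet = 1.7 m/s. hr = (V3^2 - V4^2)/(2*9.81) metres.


hr = (3.2^2 - 1.7^2) / (2*9.81) = 0.3746 m


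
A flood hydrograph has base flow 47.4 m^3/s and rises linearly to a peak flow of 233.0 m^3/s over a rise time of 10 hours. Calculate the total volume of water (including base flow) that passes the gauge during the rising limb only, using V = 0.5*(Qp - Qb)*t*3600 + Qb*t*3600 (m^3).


V = 0.5*(233.0 - 47.4)*10*3600 + 47.4*10*3600 = 5.0472e+06 m^3


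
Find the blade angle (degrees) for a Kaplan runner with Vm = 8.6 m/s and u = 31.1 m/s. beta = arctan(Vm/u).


beta = arctan(8.6 / 31.1) = 15.4576 degrees


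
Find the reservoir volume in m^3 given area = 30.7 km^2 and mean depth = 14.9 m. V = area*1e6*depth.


V = 30.7 * 1e6 * 14.9 = 4.5743e+08 m^3


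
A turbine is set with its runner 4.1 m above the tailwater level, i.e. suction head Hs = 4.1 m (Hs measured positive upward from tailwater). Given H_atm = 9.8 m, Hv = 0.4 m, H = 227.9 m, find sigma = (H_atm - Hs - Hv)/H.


sigma = (9.8 - 4.1 - 0.4) / 227.9 = 0.0233


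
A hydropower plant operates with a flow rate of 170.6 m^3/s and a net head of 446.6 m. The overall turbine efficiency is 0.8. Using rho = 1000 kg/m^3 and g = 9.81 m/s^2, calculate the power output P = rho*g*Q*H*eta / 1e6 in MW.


P = 1000 * 9.81 * 170.6 * 446.6 * 0.8 / 1e6 = 597.9388 MW


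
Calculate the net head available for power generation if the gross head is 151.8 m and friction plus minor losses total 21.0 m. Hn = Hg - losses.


Hn = 151.8 - 21.0 = 130.8000 m


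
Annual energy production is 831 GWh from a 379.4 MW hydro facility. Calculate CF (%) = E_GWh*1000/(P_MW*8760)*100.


CF = 831 * 1000 / (379.4 * 8760) * 100 = 25.0034 %


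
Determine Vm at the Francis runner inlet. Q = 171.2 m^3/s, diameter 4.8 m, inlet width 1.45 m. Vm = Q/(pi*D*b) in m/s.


Vm = 171.2 / (pi * 4.8 * 1.45) = 7.8297 m/s


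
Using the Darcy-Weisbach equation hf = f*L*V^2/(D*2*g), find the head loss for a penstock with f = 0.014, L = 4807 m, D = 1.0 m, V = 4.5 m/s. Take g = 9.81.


hf = 0.014 * 4807 * 4.5^2 / (1.0 * 2 * 9.81) = 69.4589 m


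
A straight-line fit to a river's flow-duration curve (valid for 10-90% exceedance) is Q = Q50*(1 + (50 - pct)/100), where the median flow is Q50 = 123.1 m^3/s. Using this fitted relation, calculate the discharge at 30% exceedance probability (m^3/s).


Q = 123.1 * (1 + (50 - 30)/100) = 147.7200 m^3/s


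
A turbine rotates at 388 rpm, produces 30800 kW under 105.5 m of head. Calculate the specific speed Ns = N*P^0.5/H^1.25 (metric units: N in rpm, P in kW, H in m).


Ns = 388 * 30800^0.5 / 105.5^1.25 = 201.3917


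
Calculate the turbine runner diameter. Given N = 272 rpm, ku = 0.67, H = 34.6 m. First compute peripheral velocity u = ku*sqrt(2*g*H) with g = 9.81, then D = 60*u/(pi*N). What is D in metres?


u = 0.67 * sqrt(2*9.81*34.6) = 17.4567 m/s
D = 60 * 17.4567 / (pi * 272) = 1.2257 m


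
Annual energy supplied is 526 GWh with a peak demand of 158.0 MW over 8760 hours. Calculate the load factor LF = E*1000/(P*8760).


LF = 526 * 1000 / (158.0 * 8760) = 0.3800


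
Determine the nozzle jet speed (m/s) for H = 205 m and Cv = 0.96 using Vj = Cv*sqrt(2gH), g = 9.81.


Vj = 0.96 * sqrt(2*9.81*205) = 60.8832 m/s


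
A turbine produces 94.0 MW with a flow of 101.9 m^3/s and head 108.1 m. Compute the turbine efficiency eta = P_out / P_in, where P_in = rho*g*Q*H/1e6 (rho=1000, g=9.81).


P_in = 1000 * 9.81 * 101.9 * 108.1 / 1e6 = 108.0610 MW
eta = 94.0 / 108.0610 = 0.8699


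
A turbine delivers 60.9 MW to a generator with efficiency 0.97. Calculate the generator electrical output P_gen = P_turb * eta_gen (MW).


P_gen = 60.9 * 0.97 = 59.0730 MW


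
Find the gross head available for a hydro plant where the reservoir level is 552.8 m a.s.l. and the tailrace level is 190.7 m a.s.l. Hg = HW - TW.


Hg = 552.8 - 190.7 = 362.1000 m


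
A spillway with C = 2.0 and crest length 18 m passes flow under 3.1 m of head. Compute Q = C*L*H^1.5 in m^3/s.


Q = 2.0 * 18 * 3.1^1.5 = 196.4921 m^3/s


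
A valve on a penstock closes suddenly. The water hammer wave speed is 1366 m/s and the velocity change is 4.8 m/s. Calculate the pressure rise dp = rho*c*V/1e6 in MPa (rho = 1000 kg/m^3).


dp = 1000 * 1366 * 4.8 / 1e6 = 6.5568 MPa


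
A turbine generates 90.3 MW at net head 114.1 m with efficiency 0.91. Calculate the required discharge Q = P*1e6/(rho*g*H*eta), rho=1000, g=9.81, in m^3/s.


Q = 90.3 * 1e6 / (1000 * 9.81 * 114.1 * 0.91) = 88.6526 m^3/s


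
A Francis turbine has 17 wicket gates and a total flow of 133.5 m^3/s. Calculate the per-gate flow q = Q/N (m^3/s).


q = 133.5 / 17 = 7.8529 m^3/s


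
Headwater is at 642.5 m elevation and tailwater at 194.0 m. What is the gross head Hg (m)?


Hg = 642.5 - 194.0 = 448.5000 m


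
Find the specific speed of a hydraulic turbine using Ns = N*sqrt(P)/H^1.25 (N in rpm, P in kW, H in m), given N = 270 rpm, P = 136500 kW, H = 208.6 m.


Ns = 270 * 136500^0.5 / 208.6^1.25 = 125.8309


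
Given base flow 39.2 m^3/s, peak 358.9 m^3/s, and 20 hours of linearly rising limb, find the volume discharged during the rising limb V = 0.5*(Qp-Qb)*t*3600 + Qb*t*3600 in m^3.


V = 0.5*(358.9 - 39.2)*20*3600 + 39.2*20*3600 = 1.4332e+07 m^3


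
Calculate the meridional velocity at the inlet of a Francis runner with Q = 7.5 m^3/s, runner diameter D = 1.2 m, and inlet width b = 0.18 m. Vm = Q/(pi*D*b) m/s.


Vm = 7.5 / (pi * 1.2 * 0.18) = 11.0524 m/s


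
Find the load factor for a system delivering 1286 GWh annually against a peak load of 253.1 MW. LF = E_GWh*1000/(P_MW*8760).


LF = 1286 * 1000 / (253.1 * 8760) = 0.5800


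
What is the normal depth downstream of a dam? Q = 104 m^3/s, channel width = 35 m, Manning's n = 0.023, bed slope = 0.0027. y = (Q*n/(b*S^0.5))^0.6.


y = (104 * 0.023 / (35 * 0.0027^0.5))^0.6 = 1.1787 m


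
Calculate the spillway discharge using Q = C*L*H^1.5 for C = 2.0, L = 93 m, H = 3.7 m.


Q = 2.0 * 93 * 3.7^1.5 = 1323.7791 m^3/s


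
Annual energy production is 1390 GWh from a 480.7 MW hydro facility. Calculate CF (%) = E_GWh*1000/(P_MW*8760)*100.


CF = 1390 * 1000 / (480.7 * 8760) * 100 = 33.0093 %


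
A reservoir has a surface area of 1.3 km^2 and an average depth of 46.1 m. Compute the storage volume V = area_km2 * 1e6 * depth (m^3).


V = 1.3 * 1e6 * 46.1 = 5.9930e+07 m^3


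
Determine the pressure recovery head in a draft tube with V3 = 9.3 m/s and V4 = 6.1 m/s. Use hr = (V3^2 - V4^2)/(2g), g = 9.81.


hr = (9.3^2 - 6.1^2) / (2*9.81) = 2.5117 m


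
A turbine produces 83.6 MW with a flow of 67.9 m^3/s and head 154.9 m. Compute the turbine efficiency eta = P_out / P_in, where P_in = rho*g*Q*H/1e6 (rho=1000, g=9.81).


P_in = 1000 * 9.81 * 67.9 * 154.9 / 1e6 = 103.1787 MW
eta = 83.6 / 103.1787 = 0.8102


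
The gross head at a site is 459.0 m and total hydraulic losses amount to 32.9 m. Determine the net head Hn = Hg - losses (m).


Hn = 459.0 - 32.9 = 426.1000 m


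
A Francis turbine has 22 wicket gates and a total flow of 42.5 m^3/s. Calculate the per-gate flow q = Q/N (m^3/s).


q = 42.5 / 22 = 1.9318 m^3/s
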